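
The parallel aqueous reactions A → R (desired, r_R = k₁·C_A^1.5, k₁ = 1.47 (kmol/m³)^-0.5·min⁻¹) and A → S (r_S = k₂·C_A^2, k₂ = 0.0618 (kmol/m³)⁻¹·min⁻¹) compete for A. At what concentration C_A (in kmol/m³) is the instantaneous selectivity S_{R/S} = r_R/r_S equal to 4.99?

S_{R/S} = (k₁/k₂)·C_A^-0.5 ⇒ C_A = (S·k₂/k₁)^(-2).
= (4.99×0.0618/1.47)^(-2) = (0.2098)^(-2) = 22.7 kmol/m³.

22.7 kmol/m³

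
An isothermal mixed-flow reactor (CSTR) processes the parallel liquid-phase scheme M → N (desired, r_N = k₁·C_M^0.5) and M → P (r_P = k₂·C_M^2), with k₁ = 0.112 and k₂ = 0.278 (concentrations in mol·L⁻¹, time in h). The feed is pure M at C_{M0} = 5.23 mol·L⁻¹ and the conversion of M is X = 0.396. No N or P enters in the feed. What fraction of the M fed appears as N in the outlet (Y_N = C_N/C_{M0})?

Exit C_M = C_{M0}(1−X) = 5.23×0.604 = 3.159 mol·L⁻¹.
Rates in a CSTR are evaluated at the outlet concentration: r_N = 0.112×3.159^0.5 = 0.1991, r_P = 0.278×3.159^2 = 2.774.
Fraction of consumed M going to N: r_N/(r_N+r_P) = 0.06695.
C_N = 0.06695·C_{M0}·X = 0.06695×5.23×0.396 = 0.139 mol·L⁻¹; Y_N = C_N/C_{M0} = 0.0265.

0.0265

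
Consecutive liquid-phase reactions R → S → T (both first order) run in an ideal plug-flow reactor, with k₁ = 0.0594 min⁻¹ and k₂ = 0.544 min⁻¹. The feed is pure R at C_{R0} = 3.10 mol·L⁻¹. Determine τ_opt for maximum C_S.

4.57 min

For first-order series the maximum of C_S occurs at τ_opt = ln(k₂/k₁)/(k₂−k₁).
= ln(0.544/0.0594)/(0.544−0.0594) = ln(9.158)/0.4846 = 2.215/0.4846 = 4.57 min.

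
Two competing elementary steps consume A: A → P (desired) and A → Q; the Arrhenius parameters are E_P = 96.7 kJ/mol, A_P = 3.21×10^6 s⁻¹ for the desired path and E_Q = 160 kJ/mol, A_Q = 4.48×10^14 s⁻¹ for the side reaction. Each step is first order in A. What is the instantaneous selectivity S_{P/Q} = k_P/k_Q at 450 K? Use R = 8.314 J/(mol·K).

0.160

With equal orders, S_{P/Q} = k_P/k_Q = (A_P/A_Q)·exp[(E_Q−E_P)/(RT)].
(E_Q−E_P)/(RT) = (160−96.7)×10³/(8.314×450) = 63300/3741 = 16.92.
k_P/k_Q = (3.21×10^6/4.48×10^14)·exp(16.92) = 7.165×10^-9 × 2.228×10^7 = 0.160.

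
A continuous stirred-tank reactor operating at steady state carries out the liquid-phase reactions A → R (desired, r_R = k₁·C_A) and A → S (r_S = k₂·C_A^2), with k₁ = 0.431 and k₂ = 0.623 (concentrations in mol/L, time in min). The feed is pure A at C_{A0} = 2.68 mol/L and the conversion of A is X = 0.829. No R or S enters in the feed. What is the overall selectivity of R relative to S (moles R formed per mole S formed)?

Exit C_A = C_{A0}(1−X) = 2.68×0.171 = 0.4583 mol/L.
Rates in a CSTR are evaluated at the outlet concentration: r_R = 0.431×0.4583 = 0.1975, r_S = 0.623×0.4583^2 = 0.1308.
Overall selectivity = C_R/C_S = r_Rτ/(r_Sτ) = r_R/r_S = 1.51.

1.51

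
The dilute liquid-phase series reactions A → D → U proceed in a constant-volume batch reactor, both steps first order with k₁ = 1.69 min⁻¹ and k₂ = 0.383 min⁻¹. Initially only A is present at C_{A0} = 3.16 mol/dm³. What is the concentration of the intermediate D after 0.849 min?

1.98 mol/dm³

For first-order series with pure A initially, C_D(t) = k₁C_{A0}/(k₂−k₁)·(e^(−k₁t) − e^(−k₂t)).
e^(−k₁t) = e^(−1.69×0.849) = e^(−1.435) = 0.2382; e^(−k₂t) = e^(−0.3252) = 0.7224.
C_D = 1.69×3.16/(0.383−1.69) × (0.2382−0.7224) = (-4.086)×(-0.4842) = 1.979 mol/dm³.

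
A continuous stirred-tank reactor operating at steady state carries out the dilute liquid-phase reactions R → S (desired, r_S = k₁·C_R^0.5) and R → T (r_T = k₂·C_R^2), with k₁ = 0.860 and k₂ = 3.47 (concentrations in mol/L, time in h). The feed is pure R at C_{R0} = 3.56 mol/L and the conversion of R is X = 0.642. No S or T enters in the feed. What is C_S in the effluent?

Exit C_R = C_{R0}(1−X) = 3.56×0.358 = 1.274 mol/L.
In a CSTR the entire volume is at exit conditions, so r_S = 0.860×1.274^0.5 = 0.9709 and r_T = 3.47×1.274^2 = 5.636.
Fraction of consumed R going to S: r_S/(r_S+r_T) = 0.1469.
C_S = 0.1469·C_{R0}·X = 0.1469×3.56×0.642 = 0.336 mol/L.

0.336 mol/L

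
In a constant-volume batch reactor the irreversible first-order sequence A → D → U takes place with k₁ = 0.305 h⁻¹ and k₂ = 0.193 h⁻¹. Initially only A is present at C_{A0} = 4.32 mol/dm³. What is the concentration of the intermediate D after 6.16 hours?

Solving the coupled first-order balances gives C_D(t) = [k₁/(k₂−k₁)]·C_{A0}·(e^(−k₁t) − e^(−k₂t)).
e^(−k₁t) = e^(−0.305×6.16) = e^(−1.879) = 0.1528; e^(−k₂t) = e^(−1.189) = 0.3046.
C_D = 0.305×4.32/(0.193−0.305) × (0.1528−0.3046) = (-11.76)×(-0.1518) = 1.786 mol/dm³.

1.79 mol/dm³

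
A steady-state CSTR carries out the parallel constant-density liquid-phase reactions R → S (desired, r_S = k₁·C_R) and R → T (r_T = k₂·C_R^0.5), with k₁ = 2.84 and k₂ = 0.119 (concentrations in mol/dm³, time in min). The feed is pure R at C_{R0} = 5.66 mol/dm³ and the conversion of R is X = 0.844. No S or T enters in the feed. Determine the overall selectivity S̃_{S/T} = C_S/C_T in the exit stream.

22.4

Exit C_R = C_{R0}(1−X) = 5.66×0.156 = 0.8830 mol/dm³.
A CSTR operates uniformly at the exit composition, giving r_S = 2.508 and r_T = 0.1118 (each k·C_R^n at C_R = 0.8830).
Overall selectivity = C_S/C_T = r_Sτ/(r_Tτ) = r_S/r_T = 22.4.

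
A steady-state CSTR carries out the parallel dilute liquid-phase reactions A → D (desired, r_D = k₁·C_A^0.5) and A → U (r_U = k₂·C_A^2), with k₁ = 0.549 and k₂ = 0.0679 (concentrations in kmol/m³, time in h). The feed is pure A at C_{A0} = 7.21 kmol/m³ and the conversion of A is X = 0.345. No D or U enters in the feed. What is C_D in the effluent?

1.10 kmol/m³

Exit C_A = C_{A0}(1−X) = 7.21×0.655 = 4.723 kmol/m³.
Rates in a CSTR are evaluated at the outlet concentration: r_D = 0.549×4.723^0.5 = 1.193, r_U = 0.0679×4.723^2 = 1.514.
Fraction of consumed A going to D: r_D/(r_D+r_U) = 0.4407.
C_D = 0.4407·C_{A0}·X = 0.4407×7.21×0.345 = 1.10 kmol/m³.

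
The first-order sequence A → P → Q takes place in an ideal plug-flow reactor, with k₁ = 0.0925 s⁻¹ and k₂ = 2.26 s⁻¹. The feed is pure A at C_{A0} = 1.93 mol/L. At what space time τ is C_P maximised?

1.47 s

Setting dC_P/dτ = 0 gives τ_opt = ln(k₂/k₁)/(k₂−k₁).
= ln(2.26/0.0925)/(2.26−0.0925) = ln(24.43)/2.167 = 3.196/2.167 = 1.47 s.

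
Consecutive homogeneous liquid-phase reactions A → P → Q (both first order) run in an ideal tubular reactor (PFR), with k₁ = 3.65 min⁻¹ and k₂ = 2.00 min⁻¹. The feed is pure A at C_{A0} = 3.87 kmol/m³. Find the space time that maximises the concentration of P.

Setting dC_P/dτ = 0 gives τ_opt = ln(k₂/k₁)/(k₂−k₁).
= ln(2.00/3.65)/(2.00−3.65) = ln(0.5479)/-1.650 = -0.6016/-1.650 = 0.365 min.

0.365 min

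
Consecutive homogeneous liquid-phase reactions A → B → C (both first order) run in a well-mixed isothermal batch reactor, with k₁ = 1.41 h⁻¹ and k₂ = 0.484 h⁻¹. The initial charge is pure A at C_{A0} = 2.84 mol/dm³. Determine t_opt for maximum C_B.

Setting dC_B/dt = 0 gives t_opt = ln(k₂/k₁)/(k₂−k₁).
= ln(0.484/1.41)/(0.484−1.41) = ln(0.3433)/-0.9260 = -1.069/-0.9260 = 1.15 h.

1.15 h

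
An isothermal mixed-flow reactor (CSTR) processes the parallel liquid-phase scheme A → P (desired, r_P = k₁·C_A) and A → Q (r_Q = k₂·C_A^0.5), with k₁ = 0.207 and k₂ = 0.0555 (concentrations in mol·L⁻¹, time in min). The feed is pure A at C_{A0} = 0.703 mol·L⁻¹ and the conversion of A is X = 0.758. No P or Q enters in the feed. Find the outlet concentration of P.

0.323 mol·L⁻¹

Exit C_A = C_{A0}(1−X) = 0.703×0.242 = 0.1701 mol·L⁻¹.
Rates in a CSTR are evaluated at the outlet concentration: r_P = 0.207×0.1701 = 0.03522, r_Q = 0.0555×0.1701^0.5 = 0.02289.
Fraction of consumed A going to P: r_P/(r_P+r_Q) = 0.6060.
C_P = 0.6060·C_{A0}·X = 0.6060×0.703×0.758 = 0.323 mol·L⁻¹.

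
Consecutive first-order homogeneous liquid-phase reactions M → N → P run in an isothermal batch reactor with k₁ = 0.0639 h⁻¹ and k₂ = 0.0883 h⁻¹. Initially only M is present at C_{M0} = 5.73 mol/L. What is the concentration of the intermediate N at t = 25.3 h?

For first-order series with pure M initially, C_N(t) = k₁C_{M0}/(k₂−k₁)·(e^(−k₁t) − e^(−k₂t)).
e^(−k₁t) = e^(−0.0639×25.3) = e^(−1.617) = 0.1986; e^(−k₂t) = e^(−2.234) = 0.1071.
C_N = 0.0639×5.73/(0.0883−0.0639) × (0.1986−0.1071) = 15.01×0.09146 = 1.372 mol/L.

1.37 mol/L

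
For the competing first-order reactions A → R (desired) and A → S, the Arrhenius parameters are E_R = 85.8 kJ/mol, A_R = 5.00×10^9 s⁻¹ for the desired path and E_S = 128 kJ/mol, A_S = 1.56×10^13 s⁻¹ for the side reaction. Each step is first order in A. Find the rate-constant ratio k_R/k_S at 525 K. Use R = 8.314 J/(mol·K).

k_R/k_S = (A_R/A_S)·exp[−(E_R−E_S)/(RT)] = (A_R/A_S)·exp[(E_S−E_R)/(RT)].
(E_S−E_R)/(RT) = (128−85.8)×10³/(8.314×525) = 42200/4365 = 9.668.
k_R/k_S = (5.00×10^9/1.56×10^13)·exp(9.668) = 3.205×10^-4 × 15806 = 5.07.
Since E_R < E_S, lowering the temperature improves selectivity toward R.

5.07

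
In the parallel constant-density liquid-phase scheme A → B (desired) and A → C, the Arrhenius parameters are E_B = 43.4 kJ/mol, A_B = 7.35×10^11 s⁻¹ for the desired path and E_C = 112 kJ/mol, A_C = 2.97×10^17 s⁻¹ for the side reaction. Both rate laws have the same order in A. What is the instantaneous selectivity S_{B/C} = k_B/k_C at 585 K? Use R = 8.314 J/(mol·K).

k_B/k_C = (A_B/A_C)·exp[−(E_B−E_C)/(RT)] = (A_B/A_C)·exp[(E_C−E_B)/(RT)].
(E_C−E_B)/(RT) = (112−43.4)×10³/(8.314×585) = 68600/4864 = 14.10.
k_B/k_C = (7.35×10^11/2.97×10^17)·exp(14.10) = 2.475×10^-6 × 1.335×10^6 = 3.30.
Since E_B < E_C, lowering the temperature improves selectivity toward B.

3.30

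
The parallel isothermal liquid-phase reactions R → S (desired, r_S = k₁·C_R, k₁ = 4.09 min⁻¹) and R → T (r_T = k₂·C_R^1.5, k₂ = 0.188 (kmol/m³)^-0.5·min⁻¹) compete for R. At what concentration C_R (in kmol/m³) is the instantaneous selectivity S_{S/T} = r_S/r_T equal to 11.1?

S_{S/T} = (k₁/k₂)·C_R^-0.5 ⇒ C_R = (S·k₂/k₁)^(-2).
= (11.1×0.188/4.09)^(-2) = (0.5102)^(-2) = 3.84 kmol/m³.

3.84 kmol/m³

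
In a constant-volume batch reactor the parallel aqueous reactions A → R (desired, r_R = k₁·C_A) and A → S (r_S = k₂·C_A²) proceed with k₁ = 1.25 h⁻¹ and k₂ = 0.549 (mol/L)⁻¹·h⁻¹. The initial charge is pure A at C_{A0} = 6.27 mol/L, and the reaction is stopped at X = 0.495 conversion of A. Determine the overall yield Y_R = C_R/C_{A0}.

C_A = C_{A0}(1−X) = 3.166 mol/L.
Along a PFR/batch, dC_R/dC_A = −r_R/(r_R+r_S) = −k₁/(k₁+k₂·C_A).
Integrating from C_{A0} to C_A: C_R = (1.25/0.549)·ln[(1.25+0.549·6.27)/(1.25+0.549·3.17)] = 2.277·ln(4.692/2.988) = 1.027 mol/L.
Y_R = C_R/C_{A0} = 1.027/6.27 = 0.164.

0.164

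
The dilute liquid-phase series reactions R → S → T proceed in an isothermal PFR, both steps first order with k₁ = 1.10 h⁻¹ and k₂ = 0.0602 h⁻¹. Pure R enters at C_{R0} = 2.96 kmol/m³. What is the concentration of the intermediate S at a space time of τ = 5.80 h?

2.20 kmol/m³

For first-order series with pure R initially, C_S(τ) = k₁C_{R0}/(k₂−k₁)·(e^(−k₁τ) − e^(−k₂τ)).
e^(−k₁τ) = e^(−1.10×5.80) = e^(−6.380) = 0.001695; e^(−k₂τ) = e^(−0.3492) = 0.7053.
C_S = 1.10×2.96/(0.0602−1.10) × (0.001695−0.7053) = (-3.131)×(-0.7036) = 2.203 kmol/m³.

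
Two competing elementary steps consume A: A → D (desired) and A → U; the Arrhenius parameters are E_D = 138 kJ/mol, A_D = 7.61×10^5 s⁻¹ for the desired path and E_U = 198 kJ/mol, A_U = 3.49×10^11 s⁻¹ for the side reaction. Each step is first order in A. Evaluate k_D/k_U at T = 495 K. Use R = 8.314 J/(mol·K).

4.68

Since both paths have the same order in A, the concentration cancels and S_{D/U} = k_D/k_U = (A_D/A_U)·exp[(E_U−E_D)/(RT)].
(E_U−E_D)/(RT) = (198−138)×10³/(8.314×495) = 60000/4115 = 14.58.
k_D/k_U = (7.61×10^5/3.49×10^11)·exp(14.58) = 2.181×10^-6 × 2.146×10^6 = 4.68.
Since E_D < E_U, lowering the temperature improves selectivity toward D.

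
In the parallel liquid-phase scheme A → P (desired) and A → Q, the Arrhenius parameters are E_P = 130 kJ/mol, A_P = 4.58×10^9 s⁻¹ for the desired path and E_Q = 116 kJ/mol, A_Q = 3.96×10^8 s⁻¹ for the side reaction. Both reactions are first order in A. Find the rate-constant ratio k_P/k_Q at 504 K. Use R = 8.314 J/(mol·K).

k_P/k_Q = (A_P/A_Q)·exp[−(E_P−E_Q)/(RT)] = (A_P/A_Q)·exp[(E_Q−E_P)/(RT)].
(E_Q−E_P)/(RT) = (116−130)×10³/(8.314×504) = -14000/4190 = -3.341.
k_P/k_Q = (4.58×10^9/3.96×10^8)·exp(-3.341) = 11.57 × 0.03540 = 0.409.
Since E_P > E_Q, raising the temperature improves selectivity toward P.

0.409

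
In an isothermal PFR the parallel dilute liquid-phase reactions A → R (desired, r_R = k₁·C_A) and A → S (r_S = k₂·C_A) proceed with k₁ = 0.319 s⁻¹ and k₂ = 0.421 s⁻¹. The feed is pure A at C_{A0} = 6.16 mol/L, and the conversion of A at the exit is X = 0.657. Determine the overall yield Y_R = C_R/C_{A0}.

C_A = C_{A0}(1−X) = 2.113 mol/L.
Both paths are first order in A, so the instantaneous fraction to R is constant: dC_R/d(−C_A) = k₁/(k₁+k₂) = 0.4311.
C_R = 0.4311·(C_{A0}−C_A) = 0.4311×4.047 = 1.74 mol/L.
Y_R = C_R/C_{A0} = 1.745/6.16 = 0.283.

0.283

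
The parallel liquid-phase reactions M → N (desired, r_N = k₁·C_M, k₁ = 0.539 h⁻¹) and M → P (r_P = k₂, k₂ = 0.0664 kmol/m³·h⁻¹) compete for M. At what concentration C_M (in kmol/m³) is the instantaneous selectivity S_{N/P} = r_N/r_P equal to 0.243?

0.0299 kmol/m³

S_{N/P} = (k₁/k₂)·C_M ⇒ C_M = S·k₂/k₁.
= 0.243×0.0664/0.539 = 0.0299 kmol/m³.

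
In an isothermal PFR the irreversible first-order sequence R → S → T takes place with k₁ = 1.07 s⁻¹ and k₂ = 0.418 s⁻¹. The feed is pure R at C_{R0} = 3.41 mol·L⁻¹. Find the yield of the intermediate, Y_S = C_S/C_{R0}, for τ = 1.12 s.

For first-order series with pure R initially, C_S(τ) = k₁C_{R0}/(k₂−k₁)·(e^(−k₁τ) − e^(−k₂τ)).
e^(−k₁τ) = e^(−1.07×1.12) = e^(−1.198) = 0.3017; e^(−k₂τ) = e^(−0.4682) = 0.6262.
C_S = 1.07×3.41/(0.418−1.07) × (0.3017−0.6262) = (-5.596)×(-0.3245) = 1.816 mol·L⁻¹.
Y_S = C_S/C_{R0} = 1.816/3.41 = 0.533.

0.533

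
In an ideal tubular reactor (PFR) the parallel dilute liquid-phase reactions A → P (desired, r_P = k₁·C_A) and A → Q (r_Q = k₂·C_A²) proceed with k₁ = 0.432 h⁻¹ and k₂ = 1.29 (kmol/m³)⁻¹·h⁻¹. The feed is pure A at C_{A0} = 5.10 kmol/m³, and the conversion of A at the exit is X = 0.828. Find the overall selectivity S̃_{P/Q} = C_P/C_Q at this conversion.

C_A = C_{A0}(1−X) = 0.8772 kmol/m³.
Along a PFR/batch, dC_P/dC_A = −r_P/(r_P+r_Q) = −k₁/(k₁+k₂·C_A).
Integrating from C_{A0} to C_A: C_P = (0.432/1.29)·ln[(0.432+1.29·5.10)/(0.432+1.29·0.877)] = 0.3349·ln(7.011/1.564) = 0.5025 kmol/m³.
C_Q = (C_{A0}−C_A)−C_P = 3.720 kmol/m³; S̃_{P/Q} = 0.5025/3.720 = 0.135.

0.135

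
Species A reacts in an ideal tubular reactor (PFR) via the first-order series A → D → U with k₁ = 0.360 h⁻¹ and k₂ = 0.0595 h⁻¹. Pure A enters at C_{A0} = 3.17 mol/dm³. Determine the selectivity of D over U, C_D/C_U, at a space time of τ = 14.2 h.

Solving the coupled first-order balances gives C_D(τ) = [k₁/(k₂−k₁)]·C_{A0}·(e^(−k₁τ) − e^(−k₂τ)).
e^(−k₁τ) = e^(−0.360×14.2) = e^(−5.112) = 0.006024; e^(−k₂τ) = e^(−0.8449) = 0.4296.
C_D = 0.360×3.17/(0.0595−0.360) × (0.006024−0.4296) = (-3.798)×(-0.4236) = 1.609 mol/dm³.
C_A = C_{A0}e^(−k₁τ) = 0.01910 mol/dm³, so C_U = C_{A0}−C_A−C_D = 1.542 mol/dm³; C_D/C_U = 1.04.

1.04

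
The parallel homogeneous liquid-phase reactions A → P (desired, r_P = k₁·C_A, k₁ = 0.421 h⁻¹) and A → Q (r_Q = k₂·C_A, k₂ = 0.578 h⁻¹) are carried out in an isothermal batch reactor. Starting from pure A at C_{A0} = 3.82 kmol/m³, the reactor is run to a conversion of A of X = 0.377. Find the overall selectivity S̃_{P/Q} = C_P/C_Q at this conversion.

0.728

C_A = C_{A0}(1−X) = 2.380 kmol/m³.
Both paths are first order in A, so the instantaneous fraction to P is constant: dC_P/d(−C_A) = k₁/(k₁+k₂) = 0.4214.
C_P = 0.4214·(C_{A0}−C_A) = 0.4214×1.440 = 0.607 kmol/m³.
C_Q = (C_{A0}−C_A)−C_P = 0.8332 kmol/m³; S̃_{P/Q} = 0.6069/0.8332 = 0.728.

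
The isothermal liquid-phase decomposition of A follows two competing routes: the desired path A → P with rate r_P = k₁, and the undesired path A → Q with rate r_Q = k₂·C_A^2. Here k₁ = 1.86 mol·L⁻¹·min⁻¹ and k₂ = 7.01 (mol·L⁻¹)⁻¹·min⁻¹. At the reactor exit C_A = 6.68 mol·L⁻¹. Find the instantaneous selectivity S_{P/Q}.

0.00595

S_{P/Q} = r_P/r_Q = (k₁)/(k₂·C_A^2) = (k₁/k₂)·C_A^-2.
= (1.86) / (7.01×6.680^2) = 1.860/312.8 = 0.00595.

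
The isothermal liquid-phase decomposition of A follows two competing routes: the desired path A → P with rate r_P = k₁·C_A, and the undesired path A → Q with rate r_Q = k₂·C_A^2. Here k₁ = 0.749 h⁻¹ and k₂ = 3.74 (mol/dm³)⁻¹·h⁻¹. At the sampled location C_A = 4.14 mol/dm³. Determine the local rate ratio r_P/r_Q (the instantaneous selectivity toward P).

S_{P/Q} = r_P/r_Q = (k₁·C_A)/(k₂·C_A^2) = (k₁/k₂)·C_A⁻¹.
= (0.749×4.140) / (3.74×4.140^2) = 3.101/64.10 = 0.0484.
The undesired path is higher order in A, so low C_A (CSTR or dilute feed) favours P.

0.0484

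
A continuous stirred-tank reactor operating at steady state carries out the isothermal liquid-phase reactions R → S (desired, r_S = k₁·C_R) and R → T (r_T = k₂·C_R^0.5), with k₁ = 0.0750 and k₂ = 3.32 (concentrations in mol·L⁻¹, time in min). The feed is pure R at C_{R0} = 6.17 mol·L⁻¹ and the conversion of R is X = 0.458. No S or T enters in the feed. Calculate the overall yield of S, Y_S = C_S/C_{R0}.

Exit C_R = C_{R0}(1−X) = 6.17×0.542 = 3.344 mol·L⁻¹.
A CSTR operates uniformly at the exit composition, giving r_S = 0.2508 and r_T = 6.071 (each k·C_R^n at C_R = 3.344).
Fraction of consumed R going to S: r_S/(r_S+r_T) = 0.03967.
C_S = 0.03967·C_{R0}·X = 0.03967×6.17×0.458 = 0.112 mol·L⁻¹; Y_S = C_S/C_{R0} = 0.0182.

0.0182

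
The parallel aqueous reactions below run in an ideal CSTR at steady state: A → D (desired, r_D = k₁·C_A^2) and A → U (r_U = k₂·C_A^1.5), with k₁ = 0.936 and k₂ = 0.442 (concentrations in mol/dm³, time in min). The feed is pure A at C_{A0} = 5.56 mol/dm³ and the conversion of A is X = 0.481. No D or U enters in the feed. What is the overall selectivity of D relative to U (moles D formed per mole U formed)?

3.60

Exit C_A = C_{A0}(1−X) = 5.56×0.519 = 2.886 mol/dm³.
In a CSTR the entire volume is at exit conditions, so r_D = 0.936×2.886^2 = 7.794 and r_U = 0.442×2.886^1.5 = 2.167.
Overall selectivity = C_D/C_U = r_Dτ/(r_Uτ) = r_D/r_U = 3.60.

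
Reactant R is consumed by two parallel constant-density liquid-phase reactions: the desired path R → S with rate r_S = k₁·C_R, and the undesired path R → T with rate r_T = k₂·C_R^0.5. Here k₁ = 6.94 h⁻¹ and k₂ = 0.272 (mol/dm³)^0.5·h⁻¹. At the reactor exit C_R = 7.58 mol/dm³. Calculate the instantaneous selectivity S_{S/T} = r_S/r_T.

S_{S/T} = r_S/r_T = (k₁·C_R)/(k₂·C_R^0.5) = (k₁/k₂)·C_R^0.5.
= (6.94×7.580) / (0.272×7.580^0.5) = 52.61/0.7489 = 70.2.
Since the desired path is higher order in R, keeping C_R high (PFR or concentrated feed) favours S.

70.2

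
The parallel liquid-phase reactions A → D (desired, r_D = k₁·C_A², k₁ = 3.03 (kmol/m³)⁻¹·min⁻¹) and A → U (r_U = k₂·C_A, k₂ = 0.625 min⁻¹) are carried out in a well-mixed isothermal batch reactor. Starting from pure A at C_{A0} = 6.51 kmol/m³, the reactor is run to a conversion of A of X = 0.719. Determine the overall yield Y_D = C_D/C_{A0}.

C_A = C_{A0}(1−X) = 1.829 kmol/m³.
Along a PFR/batch, dC_U/dC_A = −r_U/(r_D+r_U) = −k₂/(k₂+k₁·C_A).
Integrating from C_{A0} to C_A: C_U = (0.625/3.03)·ln[(0.625+3.03·6.51)/(0.625+3.03·1.83)] = 0.2063·ln(20.35/6.168) = 0.2462 kmol/m³.
Then C_D = (C_{A0}−C_A) − C_U = 4.681 − 0.2462 = 4.434 kmol/m³.
Y_D = C_D/C_{A0} = 4.434/6.51 = 0.681.

0.681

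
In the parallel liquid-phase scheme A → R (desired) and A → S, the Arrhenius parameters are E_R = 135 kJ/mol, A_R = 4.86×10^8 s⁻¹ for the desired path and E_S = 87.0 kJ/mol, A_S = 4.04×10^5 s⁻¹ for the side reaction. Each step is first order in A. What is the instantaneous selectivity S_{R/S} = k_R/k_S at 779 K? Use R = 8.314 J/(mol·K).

With equal orders, S_{R/S} = k_R/k_S = (A_R/A_S)·exp[(E_S−E_R)/(RT)].
(E_S−E_R)/(RT) = (87.0−135)×10³/(8.314×779) = -48000/6477 = -7.411.
k_R/k_S = (4.86×10^8/4.04×10^5)·exp(-7.411) = 1203 × 6.044×10^-4 = 0.727.
Since E_R > E_S, raising the temperature improves selectivity toward R.

0.727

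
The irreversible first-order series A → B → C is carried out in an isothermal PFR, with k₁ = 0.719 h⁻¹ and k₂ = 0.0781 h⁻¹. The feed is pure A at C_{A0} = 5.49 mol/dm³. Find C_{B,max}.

At the optimum, C_{B,max}/C_{A0} = (k₁/k₂)^[k₂/(k₂−k₁)].
= (0.719/0.0781)^(0.0781/(0.0781−0.719)) = (9.206)^(-0.1219) = 0.7630.
C_{B,max} = 0.7630×5.49 = 4.19 mol/dm³.

4.19 mol/dm³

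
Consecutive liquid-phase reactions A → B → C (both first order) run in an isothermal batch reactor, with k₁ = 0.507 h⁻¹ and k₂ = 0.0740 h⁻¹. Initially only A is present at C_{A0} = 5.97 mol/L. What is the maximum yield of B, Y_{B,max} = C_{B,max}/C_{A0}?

Evaluating C_B at t_opt = ln(k₂/k₁)/(k₂−k₁) gives C_{B,max}/C_{A0} = (k₁/k₂)^[k₂/(k₂−k₁)].
= (0.507/0.0740)^(0.0740/(0.0740−0.507)) = (6.851)^(-0.1709) = 0.7197.

0.720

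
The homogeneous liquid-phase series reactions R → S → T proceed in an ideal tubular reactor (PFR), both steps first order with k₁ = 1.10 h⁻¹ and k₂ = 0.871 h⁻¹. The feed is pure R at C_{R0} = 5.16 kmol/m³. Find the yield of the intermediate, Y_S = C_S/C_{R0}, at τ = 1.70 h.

0.352

For first-order series with pure R initially, C_S(τ) = k₁C_{R0}/(k₂−k₁)·(e^(−k₁τ) − e^(−k₂τ)).
e^(−k₁τ) = e^(−1.10×1.70) = e^(−1.870) = 0.1541; e^(−k₂τ) = e^(−1.481) = 0.2275.
C_S = 1.10×5.16/(0.871−1.10) × (0.1541−0.2275) = (-24.79)×(-0.07335) = 1.818 kmol/m³.
Y_S = C_S/C_{R0} = 1.818/5.16 = 0.352.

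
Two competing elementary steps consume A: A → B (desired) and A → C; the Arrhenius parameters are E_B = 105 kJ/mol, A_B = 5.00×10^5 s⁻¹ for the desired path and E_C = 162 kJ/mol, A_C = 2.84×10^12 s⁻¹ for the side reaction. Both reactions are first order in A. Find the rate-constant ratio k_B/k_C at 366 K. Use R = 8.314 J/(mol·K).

24.0

k_B/k_C = (A_B/A_C)·exp[−(E_B−E_C)/(RT)] = (A_B/A_C)·exp[(E_C−E_B)/(RT)].
(E_C−E_B)/(RT) = (162−105)×10³/(8.314×366) = 57000/3043 = 18.73.
k_B/k_C = (5.00×10^5/2.84×10^12)·exp(18.73) = 1.761×10^-7 × 1.365×10^8 = 24.0.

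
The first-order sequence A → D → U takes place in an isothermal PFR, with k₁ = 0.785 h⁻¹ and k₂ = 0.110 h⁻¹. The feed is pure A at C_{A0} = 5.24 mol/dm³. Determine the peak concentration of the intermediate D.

3.80 mol/dm³

For a first-order series the maximum intermediate yield is C_{D,max}/C_{A0} = (k₁/k₂)^[k₂/(k₂−k₁)].
= (0.785/0.110)^(0.110/(0.110−0.785)) = (7.136)^(-0.1630) = 0.7260.
C_{D,max} = 0.7260×5.24 = 3.80 mol/dm³.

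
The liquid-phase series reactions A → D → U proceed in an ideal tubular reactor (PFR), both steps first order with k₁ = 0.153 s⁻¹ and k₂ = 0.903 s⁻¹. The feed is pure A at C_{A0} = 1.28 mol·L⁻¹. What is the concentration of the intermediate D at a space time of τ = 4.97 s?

0.119 mol·L⁻¹

For first-order series with pure A initially, C_D(τ) = k₁C_{A0}/(k₂−k₁)·(e^(−k₁τ) − e^(−k₂τ)).
e^(−k₁τ) = e^(−0.153×4.97) = e^(−0.7604) = 0.4675; e^(−k₂τ) = e^(−4.488) = 0.01124.
C_D = 0.153×1.28/(0.903−0.153) × (0.4675−0.01124) = 0.2611×0.4562 = 0.1191 mol·L⁻¹.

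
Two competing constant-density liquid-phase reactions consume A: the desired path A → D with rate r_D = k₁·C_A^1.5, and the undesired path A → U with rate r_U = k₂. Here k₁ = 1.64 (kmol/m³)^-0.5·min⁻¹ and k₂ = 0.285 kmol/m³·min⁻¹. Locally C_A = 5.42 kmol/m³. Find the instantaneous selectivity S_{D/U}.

72.6

S_{D/U} = r_D/r_U = (k₁·C_A^1.5)/(k₂) = (k₁/k₂)·C_A^1.5.
= (1.64×5.420^1.5) / (0.285) = 20.69/0.2850 = 72.6.
Since the desired path is higher order in A, keeping C_A high (PFR or concentrated feed) favours D.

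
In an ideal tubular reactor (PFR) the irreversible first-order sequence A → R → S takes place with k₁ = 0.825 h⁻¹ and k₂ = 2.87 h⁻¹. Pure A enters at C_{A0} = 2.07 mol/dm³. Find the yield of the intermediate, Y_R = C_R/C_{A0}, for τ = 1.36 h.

Solving the coupled first-order balances gives C_R(τ) = [k₁/(k₂−k₁)]·C_{A0}·(e^(−k₁τ) − e^(−k₂τ)).
e^(−k₁τ) = e^(−0.825×1.36) = e^(−1.122) = 0.3256; e^(−k₂τ) = e^(−3.903) = 0.02018.
C_R = 0.825×2.07/(2.87−0.825) × (0.3256−0.02018) = 0.8351×0.3055 = 0.2551 mol/dm³.
Y_R = C_R/C_{A0} = 0.2551/2.07 = 0.123.

0.123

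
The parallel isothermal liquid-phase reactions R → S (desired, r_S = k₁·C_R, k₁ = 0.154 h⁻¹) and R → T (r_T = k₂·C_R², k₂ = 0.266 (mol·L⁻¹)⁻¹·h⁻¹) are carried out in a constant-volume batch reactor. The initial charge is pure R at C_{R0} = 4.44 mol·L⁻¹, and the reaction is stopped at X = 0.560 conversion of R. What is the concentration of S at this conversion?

0.396 mol·L⁻¹

C_R = C_{R0}(1−X) = 1.954 mol·L⁻¹.
Along a PFR/batch, dC_S/dC_R = −r_S/(r_S+r_T) = −k₁/(k₁+k₂·C_R).
Integrating from C_{R0} to C_R: C_S = (0.154/0.266)·ln[(0.154+0.266·4.44)/(0.154+0.266·1.95)] = 0.5789·ln(1.335/0.6737) = 0.3960 mol·L⁻¹.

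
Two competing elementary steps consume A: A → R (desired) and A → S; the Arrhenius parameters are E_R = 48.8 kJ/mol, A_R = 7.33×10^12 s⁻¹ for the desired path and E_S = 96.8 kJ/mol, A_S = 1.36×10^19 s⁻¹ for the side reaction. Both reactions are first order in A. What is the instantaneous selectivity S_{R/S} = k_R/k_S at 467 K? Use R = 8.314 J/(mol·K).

Since both paths have the same order in A, the concentration cancels and S_{R/S} = k_R/k_S = (A_R/A_S)·exp[(E_S−E_R)/(RT)].
(E_S−E_R)/(RT) = (96.8−48.8)×10³/(8.314×467) = 48000/3883 = 12.36.
k_R/k_S = (7.33×10^12/1.36×10^19)·exp(12.36) = 5.390×10^-7 × 2.339×10^5 = 0.126.

0.126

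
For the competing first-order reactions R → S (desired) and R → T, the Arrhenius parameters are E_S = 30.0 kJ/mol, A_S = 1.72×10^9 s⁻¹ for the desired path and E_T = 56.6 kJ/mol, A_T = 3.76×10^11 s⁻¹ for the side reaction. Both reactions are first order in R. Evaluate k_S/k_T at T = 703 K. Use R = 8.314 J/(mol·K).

0.433

With equal orders, S_{S/T} = k_S/k_T = (A_S/A_T)·exp[(E_T−E_S)/(RT)].
(E_T−E_S)/(RT) = (56.6−30.0)×10³/(8.314×703) = 26600/5845 = 4.551.
k_S/k_T = (1.72×10^9/3.76×10^11)·exp(4.551) = 0.004574 × 94.74 = 0.433.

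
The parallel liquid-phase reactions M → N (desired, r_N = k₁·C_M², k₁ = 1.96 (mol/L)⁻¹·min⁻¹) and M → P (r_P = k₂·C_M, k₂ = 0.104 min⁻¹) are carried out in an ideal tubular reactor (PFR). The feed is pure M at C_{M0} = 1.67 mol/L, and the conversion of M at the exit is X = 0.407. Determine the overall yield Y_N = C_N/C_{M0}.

C_M = C_{M0}(1−X) = 0.9903 mol/L.
Along a PFR/batch, dC_P/dC_M = −r_P/(r_N+r_P) = −k₂/(k₂+k₁·C_M).
Integrating from C_{M0} to C_M: C_P = (0.104/1.96)·ln[(0.104+1.96·1.67)/(0.104+1.96·0.990)] = 0.05306·ln(3.377/2.045) = 0.02662 mol/L.
Then C_N = (C_{M0}−C_M) − C_P = 0.6797 − 0.02662 = 0.6531 mol/L.
Y_N = C_N/C_{M0} = 0.6531/1.67 = 0.391.

0.391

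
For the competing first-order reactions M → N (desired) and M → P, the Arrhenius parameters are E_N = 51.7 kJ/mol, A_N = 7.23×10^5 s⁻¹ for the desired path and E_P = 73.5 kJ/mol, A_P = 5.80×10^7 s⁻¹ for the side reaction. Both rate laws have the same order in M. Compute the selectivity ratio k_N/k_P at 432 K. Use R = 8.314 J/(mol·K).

5.39

Since both paths have the same order in M, the concentration cancels and S_{N/P} = k_N/k_P = (A_N/A_P)·exp[(E_P−E_N)/(RT)].
(E_P−E_N)/(RT) = (73.5−51.7)×10³/(8.314×432) = 21800/3592 = 6.070.
k_N/k_P = (7.23×10^5/5.80×10^7)·exp(6.070) = 0.01247 × 432.5 = 5.39.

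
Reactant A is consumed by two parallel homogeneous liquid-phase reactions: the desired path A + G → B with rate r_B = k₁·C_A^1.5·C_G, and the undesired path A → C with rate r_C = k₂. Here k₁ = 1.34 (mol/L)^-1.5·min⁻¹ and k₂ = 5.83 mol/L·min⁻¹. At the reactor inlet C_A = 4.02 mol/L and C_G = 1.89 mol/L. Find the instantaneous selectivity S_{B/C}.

S_{B/C} = r_B/r_C = (k₁·C_A^1.5·C_G)/(k₂) = (k₁/k₂)·C_A^1.5·C_G.
= (1.34×4.020^1.5×1.890) / (5.83) = 20.41/5.830 = 3.50.
Since the desired path is higher order in A, keeping C_A high (PFR or concentrated feed) favours B.

3.50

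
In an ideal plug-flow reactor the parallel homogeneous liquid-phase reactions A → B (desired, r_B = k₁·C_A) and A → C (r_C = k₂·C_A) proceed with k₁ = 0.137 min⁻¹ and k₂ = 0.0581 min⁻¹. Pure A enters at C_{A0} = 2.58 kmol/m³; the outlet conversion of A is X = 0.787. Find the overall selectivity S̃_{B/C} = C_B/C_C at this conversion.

C_A = C_{A0}(1−X) = 0.5495 kmol/m³.
Both paths are first order in A, so the instantaneous fraction to B is constant: dC_B/d(−C_A) = k₁/(k₁+k₂) = 0.7022.
C_B = 0.7022·(C_{A0}−C_A) = 0.7022×2.030 = 1.43 kmol/m³.
C_C = (C_{A0}−C_A)−C_B = 0.6047 kmol/m³; S̃_{B/C} = 1.426/0.6047 = 2.36.

2.36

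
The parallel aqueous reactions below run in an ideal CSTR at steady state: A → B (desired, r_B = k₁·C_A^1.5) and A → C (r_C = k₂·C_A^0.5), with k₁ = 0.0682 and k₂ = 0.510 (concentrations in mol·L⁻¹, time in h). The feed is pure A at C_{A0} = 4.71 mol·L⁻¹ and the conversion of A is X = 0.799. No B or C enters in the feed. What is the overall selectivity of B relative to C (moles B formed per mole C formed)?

Exit C_A = C_{A0}(1−X) = 4.71×0.201 = 0.9467 mol·L⁻¹.
A CSTR operates uniformly at the exit composition, giving r_B = 0.06282 and r_C = 0.4962 (each k·C_A^n at C_A = 0.9467).
Overall selectivity = C_B/C_C = r_Bτ/(r_Cτ) = r_B/r_C = 0.127.

0.127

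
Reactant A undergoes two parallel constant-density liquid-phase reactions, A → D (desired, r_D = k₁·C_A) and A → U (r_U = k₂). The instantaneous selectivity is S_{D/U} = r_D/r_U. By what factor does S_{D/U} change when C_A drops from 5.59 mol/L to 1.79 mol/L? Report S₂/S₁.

S_{D/U} = (k₁/k₂)·C_A, so S₂/S₁ = (C_{A,2}/C_{A,1}).
= 1.79/5.59 = 0.320.
Selectivity toward D falls as C_A falls — high-concentration operation is favoured.

0.320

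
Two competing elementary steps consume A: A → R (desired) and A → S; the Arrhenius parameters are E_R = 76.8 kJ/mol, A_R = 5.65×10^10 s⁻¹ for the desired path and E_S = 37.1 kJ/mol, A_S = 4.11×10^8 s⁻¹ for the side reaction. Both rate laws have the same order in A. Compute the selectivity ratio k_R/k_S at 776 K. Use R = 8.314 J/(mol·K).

0.292

k_R/k_S = (A_R/A_S)·exp[−(E_R−E_S)/(RT)] = (A_R/A_S)·exp[(E_S−E_R)/(RT)].
(E_S−E_R)/(RT) = (37.1−76.8)×10³/(8.314×776) = -39700/6452 = -6.153.
k_R/k_S = (5.65×10^10/4.11×10^8)·exp(-6.153) = 137.5 × 0.002126 = 0.292.
Since E_R > E_S, raising the temperature improves selectivity toward R.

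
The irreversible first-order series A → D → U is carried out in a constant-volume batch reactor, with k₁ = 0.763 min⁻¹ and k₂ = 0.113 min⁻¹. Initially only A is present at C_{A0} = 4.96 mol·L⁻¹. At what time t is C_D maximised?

2.94 min

The intermediate peaks when r₁ = r₂, i.e. k₁e^(−k₁t) = k₂e^(−k₂t), giving t_opt = ln(k₂/k₁)/(k₂−k₁).
= ln(0.113/0.763)/(0.113−0.763) = ln(0.1481)/-0.6500 = -1.910/-0.6500 = 2.94 min.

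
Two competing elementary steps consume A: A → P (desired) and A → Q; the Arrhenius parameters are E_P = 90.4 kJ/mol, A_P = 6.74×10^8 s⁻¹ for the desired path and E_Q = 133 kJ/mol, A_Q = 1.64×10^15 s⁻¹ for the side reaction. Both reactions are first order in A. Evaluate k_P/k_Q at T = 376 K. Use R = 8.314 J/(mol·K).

0.340

Since both paths have the same order in A, the concentration cancels and S_{P/Q} = k_P/k_Q = (A_P/A_Q)·exp[(E_Q−E_P)/(RT)].
(E_Q−E_P)/(RT) = (133−90.4)×10³/(8.314×376) = 42600/3126 = 13.63.
k_P/k_Q = (6.74×10^8/1.64×10^15)·exp(13.63) = 4.110×10^-7 × 8.285×10^5 = 0.340.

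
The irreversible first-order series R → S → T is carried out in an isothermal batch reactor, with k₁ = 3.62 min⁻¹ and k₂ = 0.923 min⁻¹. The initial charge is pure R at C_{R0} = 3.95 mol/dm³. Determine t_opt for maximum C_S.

0.507 min

Setting dC_S/dt = 0 gives t_opt = ln(k₂/k₁)/(k₂−k₁).
= ln(0.923/3.62)/(0.923−3.62) = ln(0.2550)/-2.697 = -1.367/-2.697 = 0.507 min.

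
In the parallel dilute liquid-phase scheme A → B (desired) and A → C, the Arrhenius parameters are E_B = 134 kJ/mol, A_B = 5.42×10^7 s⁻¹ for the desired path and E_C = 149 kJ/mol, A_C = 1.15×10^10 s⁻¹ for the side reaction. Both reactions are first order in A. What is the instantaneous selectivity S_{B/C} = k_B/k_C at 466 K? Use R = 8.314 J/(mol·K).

k_B/k_C = (A_B/A_C)·exp[−(E_B−E_C)/(RT)] = (A_B/A_C)·exp[(E_C−E_B)/(RT)].
(E_C−E_B)/(RT) = (149−134)×10³/(8.314×466) = 15000/3874 = 3.872.
k_B/k_C = (5.42×10^7/1.15×10^10)·exp(3.872) = 0.004713 × 48.02 = 0.226.

0.226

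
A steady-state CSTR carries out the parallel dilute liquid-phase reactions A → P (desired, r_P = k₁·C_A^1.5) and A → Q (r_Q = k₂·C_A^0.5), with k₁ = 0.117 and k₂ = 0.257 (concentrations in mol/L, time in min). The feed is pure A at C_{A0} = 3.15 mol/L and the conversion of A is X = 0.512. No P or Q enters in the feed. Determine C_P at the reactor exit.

0.664 mol/L

Exit C_A = C_{A0}(1−X) = 3.15×0.488 = 1.537 mol/L.
A CSTR operates uniformly at the exit composition, giving r_P = 0.2230 and r_Q = 0.3186 (each k·C_A^n at C_A = 1.537).
Fraction of consumed A going to P: r_P/(r_P+r_Q) = 0.4117.
C_P = 0.4117·C_{A0}·X = 0.4117×3.15×0.512 = 0.664 mol/L.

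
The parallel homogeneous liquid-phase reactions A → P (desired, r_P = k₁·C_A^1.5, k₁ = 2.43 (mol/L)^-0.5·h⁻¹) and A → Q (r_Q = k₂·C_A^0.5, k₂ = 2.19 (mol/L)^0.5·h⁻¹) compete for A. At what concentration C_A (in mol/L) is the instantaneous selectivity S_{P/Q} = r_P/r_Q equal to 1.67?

S_{P/Q} = (k₁/k₂)·C_A ⇒ C_A = S·k₂/k₁.
= 1.67×2.19/2.43 = 1.51 mol/L.

1.51 mol/L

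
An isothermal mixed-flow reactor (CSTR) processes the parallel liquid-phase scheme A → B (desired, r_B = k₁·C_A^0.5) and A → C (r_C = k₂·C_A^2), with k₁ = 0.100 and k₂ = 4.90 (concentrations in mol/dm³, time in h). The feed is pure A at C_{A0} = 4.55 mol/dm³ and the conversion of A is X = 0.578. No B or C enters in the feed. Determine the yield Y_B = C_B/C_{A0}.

0.00440

Exit C_A = C_{A0}(1−X) = 4.55×0.422 = 1.920 mol/dm³.
A CSTR operates uniformly at the exit composition, giving r_B = 0.1386 and r_C = 18.07 (each k·C_A^n at C_A = 1.920).
Fraction of consumed A going to B: r_B/(r_B+r_C) = 0.007612.
C_B = 0.007612·C_{A0}·X = 0.007612×4.55×0.578 = 0.0200 mol/dm³; Y_B = C_B/C_{A0} = 0.00440.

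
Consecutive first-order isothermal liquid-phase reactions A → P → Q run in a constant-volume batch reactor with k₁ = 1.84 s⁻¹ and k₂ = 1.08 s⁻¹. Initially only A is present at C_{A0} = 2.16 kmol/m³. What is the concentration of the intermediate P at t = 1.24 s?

0.836 kmol/m³

The intermediate concentration in a first-order A→B→C sequence is C_P = k₁C_{A0}(e^(−k₁t) − e^(−k₂t))/(k₂−k₁).
e^(−k₁t) = e^(−1.84×1.24) = e^(−2.282) = 0.1021; e^(−k₂t) = e^(−1.339) = 0.2621.
C_P = 1.84×2.16/(1.08−1.84) × (0.1021−0.2621) = (-5.229)×(-0.1599) = 0.8364 kmol/m³.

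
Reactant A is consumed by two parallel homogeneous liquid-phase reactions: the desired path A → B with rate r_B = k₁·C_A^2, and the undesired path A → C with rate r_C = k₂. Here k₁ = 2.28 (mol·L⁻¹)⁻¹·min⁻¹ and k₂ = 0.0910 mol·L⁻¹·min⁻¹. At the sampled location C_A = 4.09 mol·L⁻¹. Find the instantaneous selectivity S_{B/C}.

S_{B/C} = r_B/r_C = (k₁·C_A^2)/(k₂) = (k₁/k₂)·C_A^2.
= (2.28×4.090^2) / (0.0910) = 38.14/0.09100 = 419.

419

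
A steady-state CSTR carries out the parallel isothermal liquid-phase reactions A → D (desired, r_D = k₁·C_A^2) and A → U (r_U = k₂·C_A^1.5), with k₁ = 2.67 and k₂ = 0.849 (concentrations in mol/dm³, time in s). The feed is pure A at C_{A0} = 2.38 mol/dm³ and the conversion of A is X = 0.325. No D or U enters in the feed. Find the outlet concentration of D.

Exit C_A = C_{A0}(1−X) = 2.38×0.675 = 1.607 mol/dm³.
A CSTR operates uniformly at the exit composition, giving r_D = 6.891 and r_U = 1.729 (each k·C_A^n at C_A = 1.607).
Fraction of consumed A going to D: r_D/(r_D+r_U) = 0.7994.
C_D = 0.7994·C_{A0}·X = 0.7994×2.38×0.325 = 0.618 mol/dm³.

0.618 mol/dm³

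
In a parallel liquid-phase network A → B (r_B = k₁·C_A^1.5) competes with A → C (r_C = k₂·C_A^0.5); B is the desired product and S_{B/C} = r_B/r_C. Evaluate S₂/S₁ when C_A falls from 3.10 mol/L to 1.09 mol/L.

0.352

S_{B/C} = (k₁/k₂)·C_A, so S₂/S₁ = (C_{A,2}/C_{A,1}).
= 1.09/3.10 = 0.352.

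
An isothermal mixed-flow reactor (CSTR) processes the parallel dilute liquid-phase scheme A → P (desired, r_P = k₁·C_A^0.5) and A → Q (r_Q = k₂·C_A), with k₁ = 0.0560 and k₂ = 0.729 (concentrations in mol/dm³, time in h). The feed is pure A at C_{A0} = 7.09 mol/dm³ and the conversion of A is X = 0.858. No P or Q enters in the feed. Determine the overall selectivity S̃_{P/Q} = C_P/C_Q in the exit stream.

Exit C_A = C_{A0}(1−X) = 7.09×0.142 = 1.007 mol/dm³.
In a CSTR the entire volume is at exit conditions, so r_P = 0.0560×1.007^0.5 = 0.05619 and r_Q = 0.729×1.007 = 0.7339.
Overall selectivity = C_P/C_Q = r_Pτ/(r_Qτ) = r_P/r_Q = 0.0766.

0.0766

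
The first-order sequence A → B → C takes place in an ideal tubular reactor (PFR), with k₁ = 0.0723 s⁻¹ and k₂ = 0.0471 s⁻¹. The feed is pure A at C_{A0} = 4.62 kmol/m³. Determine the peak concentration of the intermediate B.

2.07 kmol/m³

Evaluating C_B at τ_opt = ln(k₂/k₁)/(k₂−k₁) gives C_{B,max}/C_{A0} = (k₁/k₂)^[k₂/(k₂−k₁)].
= (0.0723/0.0471)^(0.0471/(0.0471−0.0723)) = (1.535)^(-1.869) = 0.4489.
C_{B,max} = 0.4489×4.62 = 2.07 kmol/m³.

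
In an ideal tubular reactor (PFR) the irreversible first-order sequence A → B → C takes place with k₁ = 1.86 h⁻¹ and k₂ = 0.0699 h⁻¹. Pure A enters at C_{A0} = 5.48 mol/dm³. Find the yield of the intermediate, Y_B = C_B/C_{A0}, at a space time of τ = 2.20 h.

0.874

Solving the coupled first-order balances gives C_B(τ) = [k₁/(k₂−k₁)]·C_{A0}·(e^(−k₁τ) − e^(−k₂τ)).
e^(−k₁τ) = e^(−1.86×2.20) = e^(−4.092) = 0.01671; e^(−k₂τ) = e^(−0.1538) = 0.8575.
C_B = 1.86×5.48/(0.0699−1.86) × (0.01671−0.8575) = (-5.694)×(-0.8408) = 4.787 mol/dm³.
Y_B = C_B/C_{A0} = 4.787/5.48 = 0.874.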